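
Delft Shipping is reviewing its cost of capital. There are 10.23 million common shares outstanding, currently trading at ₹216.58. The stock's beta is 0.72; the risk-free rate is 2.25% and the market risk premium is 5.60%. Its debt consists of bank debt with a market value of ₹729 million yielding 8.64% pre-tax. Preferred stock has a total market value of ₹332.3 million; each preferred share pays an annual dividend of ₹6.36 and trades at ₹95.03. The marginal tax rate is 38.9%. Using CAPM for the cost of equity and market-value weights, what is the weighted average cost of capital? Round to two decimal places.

6.10%

Cost of equity via CAPM: Re = 2.25% + 0.72 × 5.6% = 6.2820%.
Cost of preferred: Rp = 6.36 / 95.03 = 6.6926%.
Market value of equity E = 216.58 × 10.23m = 2215.6134m.
Total capital V = 2215.6134 + 332.3 + 729 = 3276.9134.
Equity: weight = 2215.6134/3276.9134 = 0.6761; cost = 6.282%.
Preferred: weight = 332.3/3276.9134 = 0.1014; cost = 6.6926%.
Bank debt: weight = 729/3276.9134 = 0.2225; after-tax cost = 8.64% × (1 − 38.9%) = 5.2790%.
WACC = 0.6761 × 6.2820% + 0.1014 × 6.6926% + 0.2225 × 5.2790% = 6.1005%.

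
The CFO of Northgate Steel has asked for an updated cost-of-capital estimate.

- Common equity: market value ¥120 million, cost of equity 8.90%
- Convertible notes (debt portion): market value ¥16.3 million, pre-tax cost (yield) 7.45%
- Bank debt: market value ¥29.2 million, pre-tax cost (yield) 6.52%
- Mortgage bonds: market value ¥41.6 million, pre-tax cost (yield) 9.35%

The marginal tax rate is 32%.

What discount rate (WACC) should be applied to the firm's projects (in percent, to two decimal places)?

Total capital V = 120 + 16.3 + 29.2 + 41.6 = 207.1.
Equity: weight = 120/207.1 = 0.5794; cost = 8.9%.
Convertible notes (debt portion): weight = 16.3/207.1 = 0.0787; after-tax cost = 7.45% × (1 − 32%) = 5.0660%.
Bank debt: weight = 29.2/207.1 = 0.1410; after-tax cost = 6.52% × (1 − 32%) = 4.4336%.
Mortgage bonds: weight = 41.6/207.1 = 0.2009; after-tax cost = 9.35% × (1 − 32%) = 6.3580%.
WACC = 0.5794 × 8.9000% + 0.0787 × 5.0660% + 0.1410 × 4.4336% + 0.2009 × 6.3580% = 7.4579%.

7.46%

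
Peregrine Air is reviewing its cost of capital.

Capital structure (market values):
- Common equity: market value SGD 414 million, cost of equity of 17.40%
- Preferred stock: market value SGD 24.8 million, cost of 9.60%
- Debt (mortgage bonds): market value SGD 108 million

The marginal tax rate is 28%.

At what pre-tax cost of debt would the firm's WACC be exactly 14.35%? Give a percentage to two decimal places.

Total capital V = 414 + 24.8 + 108 = 546.8.
Equity weight = 414/546.8 = 0.7571.
Preferred weight = 24.8/546.8 = 0.0454.
Mortgage bonds weight = 108/546.8 = 0.1975.
Equity contribution = 0.7571 × 17.4% = 13.1741%.
Preferred contribution = 0.0454 × 9.6% = 0.4354%.
Remaining for debt = 14.35% − 13.6095% = 0.7405%.
Rd × (1 − 28%) × 0.1975 = 0.7405%  ⇒  Rd = 5.2070%.

5.21%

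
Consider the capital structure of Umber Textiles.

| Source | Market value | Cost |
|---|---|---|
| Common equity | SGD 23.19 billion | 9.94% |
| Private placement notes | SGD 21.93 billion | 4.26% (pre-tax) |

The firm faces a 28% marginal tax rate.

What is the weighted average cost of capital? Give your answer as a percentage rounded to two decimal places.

6.60%

Total capital V = 23.19 + 21.93 = 45.12.
Equity: weight = 23.19/45.12 = 0.5140; cost = 9.94%.
Private placement notes: weight = 21.93/45.12 = 0.4860; after-tax cost = 4.26% × (1 − 28%) = 3.0672%.
WACC = 0.5140 × 9.9400% + 0.4860 × 3.0672% = 6.5996%.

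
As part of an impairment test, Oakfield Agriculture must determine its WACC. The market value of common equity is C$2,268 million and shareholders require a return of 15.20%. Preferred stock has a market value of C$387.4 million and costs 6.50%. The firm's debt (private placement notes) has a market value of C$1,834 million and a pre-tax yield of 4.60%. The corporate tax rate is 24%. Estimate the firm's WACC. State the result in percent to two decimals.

9.67%

Total capital V = 2268 + 387.4 + 1834 = 4489.4.
Equity: weight = 2268/4489.4 = 0.5052; cost = 15.2%.
Preferred: weight = 387.4/4489.4 = 0.0863; cost = 6.5%.
Private placement notes: weight = 1834/4489.4 = 0.4085; after-tax cost = 4.6% × (1 − 24%) = 3.4960%.
WACC = 0.5052 × 15.2000% + 0.0863 × 6.5000% + 0.4085 × 3.4960% = 9.6680%.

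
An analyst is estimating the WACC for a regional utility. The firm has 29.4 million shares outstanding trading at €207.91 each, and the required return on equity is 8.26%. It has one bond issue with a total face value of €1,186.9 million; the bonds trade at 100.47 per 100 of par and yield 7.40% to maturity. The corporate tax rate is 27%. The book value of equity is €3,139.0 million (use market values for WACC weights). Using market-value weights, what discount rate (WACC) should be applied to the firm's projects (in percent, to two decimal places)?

7.79%

Market value of equity E = 207.91 × 29.4m = 6112.554m. Market value of debt D = 1186.9m × 100.47/100 = 1192.47843m.
Total capital V = 6112.554 + 1192.47843 = 7305.03243.
Equity: weight = 6112.554/7305.03243 = 0.8368; cost = 8.26%.
Bonds outstanding: weight = 1192.47843/7305.03243 = 0.1632; after-tax cost = 7.4% × (1 − 27%) = 5.4020%.
WACC = 0.8368 × 8.2600% + 0.1632 × 5.4020% = 7.7935%.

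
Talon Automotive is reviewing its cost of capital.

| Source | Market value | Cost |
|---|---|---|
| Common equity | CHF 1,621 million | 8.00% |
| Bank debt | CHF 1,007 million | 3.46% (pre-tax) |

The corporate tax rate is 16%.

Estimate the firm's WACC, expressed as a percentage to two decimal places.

Total capital V = 1621 + 1007 = 2628.
Equity: weight = 1621/2628 = 0.6168; cost = 8%.
Bank debt: weight = 1007/2628 = 0.3832; after-tax cost = 3.46% × (1 − 16%) = 2.9064%.
WACC = 0.6168 × 8.0000% + 0.3832 × 2.9064% = 6.0482%.

6.05%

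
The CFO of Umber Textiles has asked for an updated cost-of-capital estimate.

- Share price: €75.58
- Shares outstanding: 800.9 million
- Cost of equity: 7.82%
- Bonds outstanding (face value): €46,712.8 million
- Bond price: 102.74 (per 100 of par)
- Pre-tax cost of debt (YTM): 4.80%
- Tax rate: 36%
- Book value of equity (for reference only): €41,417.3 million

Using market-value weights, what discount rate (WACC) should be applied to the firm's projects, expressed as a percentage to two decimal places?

5.72%

Market value of equity E = 75.58 × 800.9m = 60532.022m. Market value of debt D = 46712.8m × 102.74/100 = 47992.73072m.
Total capital V = 60532.022 + 47992.73072 = 108524.75272.
Equity: weight = 60532.022/108524.75272 = 0.5578; cost = 7.82%.
Bonds outstanding: weight = 47992.73072/108524.75272 = 0.4422; after-tax cost = 4.8% × (1 − 36%) = 3.0720%.
WACC = 0.5578 × 7.8200% + 0.4422 × 3.0720% = 5.7203%.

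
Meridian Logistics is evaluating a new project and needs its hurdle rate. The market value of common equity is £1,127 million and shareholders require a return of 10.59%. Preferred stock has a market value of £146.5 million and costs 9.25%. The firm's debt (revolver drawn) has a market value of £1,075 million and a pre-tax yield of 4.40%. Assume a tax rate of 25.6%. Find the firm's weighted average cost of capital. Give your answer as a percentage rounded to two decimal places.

Total capital V = 1127 + 146.5 + 1075 = 2348.5.
Equity: weight = 1127/2348.5 = 0.4799; cost = 10.59%.
Preferred: weight = 146.5/2348.5 = 0.0624; cost = 9.25%.
Revolver drawn: weight = 1075/2348.5 = 0.4577; after-tax cost = 4.4% × (1 − 25.6%) = 3.2736%.
WACC = 0.4799 × 10.5900% + 0.0624 × 9.2500% + 0.4577 × 3.2736% = 7.1574%.

7.16%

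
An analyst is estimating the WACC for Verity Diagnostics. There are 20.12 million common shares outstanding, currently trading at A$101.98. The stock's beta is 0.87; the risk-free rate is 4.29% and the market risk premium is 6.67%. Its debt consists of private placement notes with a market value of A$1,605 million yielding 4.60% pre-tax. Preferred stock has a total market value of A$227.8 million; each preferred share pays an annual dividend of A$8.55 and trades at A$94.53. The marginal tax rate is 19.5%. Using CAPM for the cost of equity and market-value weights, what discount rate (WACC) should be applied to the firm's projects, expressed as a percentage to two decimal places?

Cost of equity via CAPM: Re = 4.29% + 0.87 × 6.67% = 10.0929%.
Cost of preferred: Rp = 8.55 / 94.53 = 9.0447%.
Market value of equity E = 101.98 × 20.12m = 2051.8376m.
Total capital V = 2051.8376 + 227.8 + 1605 = 3884.6376.
Equity: weight = 2051.8376/3884.6376 = 0.5282; cost = 10.0929%.
Preferred: weight = 227.8/3884.6376 = 0.0586; cost = 9.0447%.
Private placement notes: weight = 1605/3884.6376 = 0.4132; after-tax cost = 4.6% × (1 − 19.5%) = 3.7030%.
WACC = 0.5282 × 10.0929% + 0.0586 × 9.0447% + 0.4132 × 3.7030% = 7.3913%.

7.39%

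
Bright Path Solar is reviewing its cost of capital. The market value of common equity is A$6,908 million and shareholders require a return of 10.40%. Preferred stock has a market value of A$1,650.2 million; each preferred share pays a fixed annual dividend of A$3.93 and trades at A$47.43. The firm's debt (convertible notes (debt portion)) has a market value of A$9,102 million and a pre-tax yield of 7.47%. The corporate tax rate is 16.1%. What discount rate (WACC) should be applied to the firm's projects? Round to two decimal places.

8.07%

Cost of preferred: Rp = 3.93 / 47.43 = 8.2859%.
Total capital V = 6908 + 1650.2 + 9102 = 17660.2.
Equity: weight = 6908/17660.2 = 0.3912; cost = 10.4%.
Preferred: weight = 1650.2/17660.2 = 0.0934; cost = 8.2859%.
Convertible notes (debt portion): weight = 9102/17660.2 = 0.5154; after-tax cost = 7.47% × (1 − 16.1%) = 6.2673%.
WACC = 0.3912 × 10.4000% + 0.0934 × 8.2859% + 0.5154 × 6.2673% = 8.0725%.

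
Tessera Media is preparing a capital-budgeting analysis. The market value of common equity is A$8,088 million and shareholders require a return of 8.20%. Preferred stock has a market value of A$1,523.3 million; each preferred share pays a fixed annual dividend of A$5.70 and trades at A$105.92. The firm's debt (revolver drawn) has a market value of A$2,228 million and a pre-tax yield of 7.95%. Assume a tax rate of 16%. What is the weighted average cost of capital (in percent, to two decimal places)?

Cost of preferred: Rp = 5.7 / 105.92 = 5.3814%.
Total capital V = 8088 + 1523.3 + 2228 = 11839.3.
Equity: weight = 8088/11839.3 = 0.6831; cost = 8.2%.
Preferred: weight = 1523.3/11839.3 = 0.1287; cost = 5.3814%.
Revolver drawn: weight = 2228/11839.3 = 0.1882; after-tax cost = 7.95% × (1 − 16%) = 6.6780%.
WACC = 0.6831 × 8.2000% + 0.1287 × 5.3814% + 0.1882 × 6.6780% = 7.5509%.

7.55%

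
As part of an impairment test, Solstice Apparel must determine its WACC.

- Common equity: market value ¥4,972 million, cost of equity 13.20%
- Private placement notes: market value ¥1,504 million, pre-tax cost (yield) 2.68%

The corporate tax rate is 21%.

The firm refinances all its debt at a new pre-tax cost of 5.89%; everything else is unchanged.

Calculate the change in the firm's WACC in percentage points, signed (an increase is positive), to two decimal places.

+0.59 pp

Current WACC:
Total capital V = 4972 + 1504 = 6476.
Equity: weight = 4972/6476 = 0.7678; cost = 13.2%.
Private placement notes: weight = 1504/6476 = 0.2322; after-tax cost = 2.68% × (1 − 21%) = 2.1172%.
WACC = 0.7678 × 13.2000% + 0.2322 × 2.1172% = 10.6261%.
After the change:
Total capital V = 4972 + 1504 = 6476.
Equity: weight = 4972/6476 = 0.7678; cost = 13.2%.
Private placement notes: weight = 1504/6476 = 0.2322; after-tax cost = 5.89% × (1 − 21%) = 4.6531%.
WACC = 0.7678 × 13.2000% + 0.2322 × 4.6531% = 11.2150%.
Change in WACC = 11.2150% − 10.6261% = 0.5889 pp.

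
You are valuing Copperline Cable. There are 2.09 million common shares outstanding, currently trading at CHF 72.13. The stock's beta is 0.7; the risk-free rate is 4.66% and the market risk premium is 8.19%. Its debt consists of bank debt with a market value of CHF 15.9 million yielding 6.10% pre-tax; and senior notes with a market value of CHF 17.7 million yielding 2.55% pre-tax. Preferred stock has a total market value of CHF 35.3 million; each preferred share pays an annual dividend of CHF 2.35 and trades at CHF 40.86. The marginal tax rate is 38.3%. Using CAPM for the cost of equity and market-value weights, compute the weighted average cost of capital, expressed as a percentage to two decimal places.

Cost of equity via CAPM: Re = 4.66% + 0.7 × 8.19% = 10.3930%.
Cost of preferred: Rp = 2.35 / 40.86 = 5.7513%.
Market value of equity E = 72.13 × 2.09m = 150.7517m.
Total capital V = 150.7517 + 35.3 + 15.9 + 17.7 = 219.6517.
Equity: weight = 150.7517/219.6517 = 0.6863; cost = 10.393%.
Preferred: weight = 35.3/219.6517 = 0.1607; cost = 5.7513%.
Bank debt: weight = 15.9/219.6517 = 0.0724; after-tax cost = 6.1% × (1 − 38.3%) = 3.7637%.
Senior notes: weight = 17.7/219.6517 = 0.0806; after-tax cost = 2.55% × (1 − 38.3%) = 1.5733%.
WACC = 0.6863 × 10.3930% + 0.1607 × 5.7513% + 0.0724 × 3.7637% + 0.0806 × 1.5733% = 8.4565%.

8.46%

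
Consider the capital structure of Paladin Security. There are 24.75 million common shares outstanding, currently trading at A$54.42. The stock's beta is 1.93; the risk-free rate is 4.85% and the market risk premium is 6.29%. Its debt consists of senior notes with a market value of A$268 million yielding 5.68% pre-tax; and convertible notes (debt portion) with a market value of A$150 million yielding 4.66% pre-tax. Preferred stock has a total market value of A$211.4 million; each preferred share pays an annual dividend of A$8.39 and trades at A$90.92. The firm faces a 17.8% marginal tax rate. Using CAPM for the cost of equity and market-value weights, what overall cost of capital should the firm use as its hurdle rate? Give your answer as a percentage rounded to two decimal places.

Cost of equity via CAPM: Re = 4.85% + 1.93 × 6.29% = 16.9897%.
Cost of preferred: Rp = 8.39 / 90.92 = 9.2279%.
Market value of equity E = 54.42 × 24.75m = 1346.895m.
Total capital V = 1346.895 + 211.4 + 268 + 150 = 1976.295.
Equity: weight = 1346.895/1976.295 = 0.6815; cost = 16.9897%.
Preferred: weight = 211.4/1976.295 = 0.1070; cost = 9.2279%.
Senior notes: weight = 268/1976.295 = 0.1356; after-tax cost = 5.68% × (1 − 17.8%) = 4.6690%.
Convertible notes (debt portion): weight = 150/1976.295 = 0.0759; after-tax cost = 4.66% × (1 − 17.8%) = 3.8305%.
WACC = 0.6815 × 16.9897% + 0.1070 × 9.2279% + 0.1356 × 4.6690% + 0.0759 × 3.8305% = 13.4899%.

13.49%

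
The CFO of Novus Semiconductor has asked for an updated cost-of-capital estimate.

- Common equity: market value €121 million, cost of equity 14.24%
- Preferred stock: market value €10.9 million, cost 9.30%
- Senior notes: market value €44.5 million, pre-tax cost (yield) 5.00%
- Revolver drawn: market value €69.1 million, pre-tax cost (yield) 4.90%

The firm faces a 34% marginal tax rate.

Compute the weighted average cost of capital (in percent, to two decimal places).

Total capital V = 121 + 10.9 + 44.5 + 69.1 = 245.5.
Equity: weight = 121/245.5 = 0.4929; cost = 14.24%.
Preferred: weight = 10.9/245.5 = 0.0444; cost = 9.3%.
Senior notes: weight = 44.5/245.5 = 0.1813; after-tax cost = 5% × (1 − 34%) = 3.3000%.
Revolver drawn: weight = 69.1/245.5 = 0.2815; after-tax cost = 4.9% × (1 − 34%) = 3.2340%.
WACC = 0.4929 × 14.2400% + 0.0444 × 9.3000% + 0.1813 × 3.3000% + 0.2815 × 3.2340% = 8.9398%.

8.94%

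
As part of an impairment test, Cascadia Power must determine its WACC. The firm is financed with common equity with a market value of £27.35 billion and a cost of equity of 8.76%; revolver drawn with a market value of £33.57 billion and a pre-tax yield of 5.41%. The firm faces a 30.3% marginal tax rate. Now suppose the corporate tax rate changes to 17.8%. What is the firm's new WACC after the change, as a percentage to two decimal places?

6.38%

After the change:
Total capital V = 27.35 + 33.57 = 60.92.
Equity: weight = 27.35/60.92 = 0.4489; cost = 8.76%.
Revolver drawn: weight = 33.57/60.92 = 0.5511; after-tax cost = 5.41% × (1 − 17.8%) = 4.4470%.
WACC = 0.4489 × 8.7600% + 0.5511 × 4.4470% = 6.3833%.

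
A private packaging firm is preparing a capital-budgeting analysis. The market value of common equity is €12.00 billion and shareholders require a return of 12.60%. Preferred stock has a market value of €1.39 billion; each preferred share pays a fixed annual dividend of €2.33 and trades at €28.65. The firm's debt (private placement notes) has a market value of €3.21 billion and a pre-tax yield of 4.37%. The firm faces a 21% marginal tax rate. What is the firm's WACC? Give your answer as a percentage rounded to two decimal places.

10.46%

Cost of preferred: Rp = 2.33 / 28.65 = 8.1326%.
Total capital V = 12 + 1.39 + 3.21 = 16.6.
Equity: weight = 12/16.6 = 0.7229; cost = 12.6%.
Preferred: weight = 1.39/16.6 = 0.0837; cost = 8.1326%.
Private placement notes: weight = 3.21/16.6 = 0.1934; after-tax cost = 4.37% × (1 − 21%) = 3.4523%.
WACC = 0.7229 × 12.6000% + 0.0837 × 8.1326% + 0.1934 × 3.4523% = 10.4570%.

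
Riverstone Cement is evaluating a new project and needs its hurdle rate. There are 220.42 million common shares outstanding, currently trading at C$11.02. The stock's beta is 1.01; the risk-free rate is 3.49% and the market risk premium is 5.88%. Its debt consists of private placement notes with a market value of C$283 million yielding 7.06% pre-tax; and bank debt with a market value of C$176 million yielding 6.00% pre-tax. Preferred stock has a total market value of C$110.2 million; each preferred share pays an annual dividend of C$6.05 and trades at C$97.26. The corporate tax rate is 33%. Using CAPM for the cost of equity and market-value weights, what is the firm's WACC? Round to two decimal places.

8.55%

Cost of equity via CAPM: Re = 3.49% + 1.01 × 5.88% = 9.4288%.
Cost of preferred: Rp = 6.05 / 97.26 = 6.2204%.
Market value of equity E = 11.02 × 220.42m = 2429.0284m.
Total capital V = 2429.0284 + 110.2 + 283 + 176 = 2998.2284.
Equity: weight = 2429.0284/2998.2284 = 0.8102; cost = 9.4288%.
Preferred: weight = 110.2/2998.2284 = 0.0368; cost = 6.2204%.
Private placement notes: weight = 283/2998.2284 = 0.0944; after-tax cost = 7.06% × (1 − 33%) = 4.7302%.
Bank debt: weight = 176/2998.2284 = 0.0587; after-tax cost = 6% × (1 − 33%) = 4.0200%.
WACC = 0.8102 × 9.4288% + 0.0368 × 6.2204% + 0.0944 × 4.7302% + 0.0587 × 4.0200% = 8.5499%.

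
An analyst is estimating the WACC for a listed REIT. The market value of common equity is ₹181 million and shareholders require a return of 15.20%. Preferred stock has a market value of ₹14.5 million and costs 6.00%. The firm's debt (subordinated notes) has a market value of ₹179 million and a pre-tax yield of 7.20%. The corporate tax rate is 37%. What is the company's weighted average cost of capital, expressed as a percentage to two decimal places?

9.75%

Total capital V = 181 + 14.5 + 179 = 374.5.
Equity: weight = 181/374.5 = 0.4833; cost = 15.2%.
Preferred: weight = 14.5/374.5 = 0.0387; cost = 6%.
Subordinated notes: weight = 179/374.5 = 0.4780; after-tax cost = 7.2% × (1 − 37%) = 4.5360%.
WACC = 0.4833 × 15.2000% + 0.0387 × 6.0000% + 0.4780 × 4.5360% = 9.7467%.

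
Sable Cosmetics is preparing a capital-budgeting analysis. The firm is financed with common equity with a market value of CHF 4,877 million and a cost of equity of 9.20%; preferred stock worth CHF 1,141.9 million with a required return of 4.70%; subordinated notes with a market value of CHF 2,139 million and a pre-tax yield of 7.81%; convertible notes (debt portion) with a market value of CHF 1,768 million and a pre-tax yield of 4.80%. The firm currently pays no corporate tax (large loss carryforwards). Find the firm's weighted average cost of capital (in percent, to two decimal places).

7.60%

Total capital V = 4877 + 1141.9 + 2139 + 1768 = 9925.9.
Equity: weight = 4877/9925.9 = 0.4913; cost = 9.2%.
Preferred: weight = 1141.9/9925.9 = 0.1150; cost = 4.7%.
Subordinated notes: weight = 2139/9925.9 = 0.2155; after-tax cost = 7.81% × (1 − 0%) = 7.8100%.
Convertible notes (debt portion): weight = 1768/9925.9 = 0.1781; after-tax cost = 4.8% × (1 − 0%) = 4.8000%.
WACC = 0.4913 × 9.2000% + 0.1150 × 4.7000% + 0.2155 × 7.8100% + 0.1781 × 4.8000% = 7.5990%.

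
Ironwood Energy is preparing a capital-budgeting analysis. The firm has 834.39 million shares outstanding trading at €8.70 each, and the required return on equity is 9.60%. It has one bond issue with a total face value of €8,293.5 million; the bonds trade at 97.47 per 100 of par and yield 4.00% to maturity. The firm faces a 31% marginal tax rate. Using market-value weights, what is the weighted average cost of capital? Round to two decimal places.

6.00%

Market value of equity E = 8.7 × 834.39m = 7259.193m. Market value of debt D = 8293.5m × 97.47/100 = 8083.67445m.
Total capital V = 7259.193 + 8083.67445 = 15342.86745.
Equity: weight = 7259.193/15342.86745 = 0.4731; cost = 9.6%.
Bonds outstanding: weight = 8083.67445/15342.86745 = 0.5269; after-tax cost = 4% × (1 − 31%) = 2.7600%.
WACC = 0.4731 × 9.6000% + 0.5269 × 2.7600% = 5.9962%.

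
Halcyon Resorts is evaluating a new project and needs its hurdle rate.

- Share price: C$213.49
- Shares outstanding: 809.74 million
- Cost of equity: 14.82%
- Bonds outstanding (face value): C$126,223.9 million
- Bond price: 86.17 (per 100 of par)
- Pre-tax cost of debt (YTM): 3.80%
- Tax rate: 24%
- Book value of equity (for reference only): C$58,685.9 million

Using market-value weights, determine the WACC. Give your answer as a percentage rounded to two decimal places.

10.21%

Market value of equity E = 213.49 × 809.74m = 172871.3926m. Market value of debt D = 126223.9m × 86.17/100 = 108767.13463m.
Total capital V = 172871.3926 + 108767.13463 = 281638.52723.
Equity: weight = 172871.3926/281638.52723 = 0.6138; cost = 14.82%.
Bonds outstanding: weight = 108767.13463/281638.52723 = 0.3862; after-tax cost = 3.8% × (1 − 24%) = 2.8880%.
WACC = 0.6138 × 14.8200% + 0.3862 × 2.8880% = 10.2119%.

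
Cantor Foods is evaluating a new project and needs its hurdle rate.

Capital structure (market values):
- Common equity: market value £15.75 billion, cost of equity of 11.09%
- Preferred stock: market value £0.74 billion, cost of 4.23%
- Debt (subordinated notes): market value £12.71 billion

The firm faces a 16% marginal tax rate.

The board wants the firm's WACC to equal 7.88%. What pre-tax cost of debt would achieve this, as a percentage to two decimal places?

Total capital V = 15.75 + 0.74 + 12.71 = 29.2.
Equity weight = 15.75/29.2 = 0.5394.
Preferred weight = 0.74/29.2 = 0.0253.
Subordinated notes weight = 12.71/29.2 = 0.4353.
Equity contribution = 0.5394 × 11.09% = 5.9818%.
Preferred contribution = 0.0253 × 4.23% = 0.1072%.
Remaining for debt = 7.88% − 6.0890% = 1.7910%.
Rd × (1 − 16%) × 0.4353 = 1.7910%  ⇒  Rd = 4.8985%.

4.90%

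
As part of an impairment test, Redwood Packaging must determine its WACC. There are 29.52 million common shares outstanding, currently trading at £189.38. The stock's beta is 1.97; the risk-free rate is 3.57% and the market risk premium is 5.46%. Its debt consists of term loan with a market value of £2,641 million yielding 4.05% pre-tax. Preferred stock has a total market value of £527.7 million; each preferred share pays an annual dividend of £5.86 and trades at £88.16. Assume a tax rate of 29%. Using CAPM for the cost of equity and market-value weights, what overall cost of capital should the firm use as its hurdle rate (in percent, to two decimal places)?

10.41%

Cost of equity via CAPM: Re = 3.57% + 1.97 × 5.46% = 14.3262%.
Cost of preferred: Rp = 5.86 / 88.16 = 6.6470%.
Market value of equity E = 189.38 × 29.52m = 5590.4976m.
Total capital V = 5590.4976 + 527.7 + 2641 = 8759.1976.
Equity: weight = 5590.4976/8759.1976 = 0.6382; cost = 14.3262%.
Preferred: weight = 527.7/8759.1976 = 0.0602; cost = 6.647%.
Term loan: weight = 2641/8759.1976 = 0.3015; after-tax cost = 4.05% × (1 − 29%) = 2.8755%.
WACC = 0.6382 × 14.3262% + 0.0602 × 6.6470% + 0.3015 × 2.8755% = 10.4110%.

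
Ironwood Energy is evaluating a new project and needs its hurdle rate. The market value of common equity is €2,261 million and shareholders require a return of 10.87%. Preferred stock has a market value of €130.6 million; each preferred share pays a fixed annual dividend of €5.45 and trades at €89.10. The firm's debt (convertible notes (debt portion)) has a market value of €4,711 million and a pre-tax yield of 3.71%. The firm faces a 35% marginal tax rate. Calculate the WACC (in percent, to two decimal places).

Cost of preferred: Rp = 5.45 / 89.1 = 6.1167%.
Total capital V = 2261 + 130.6 + 4711 = 7102.6.
Equity: weight = 2261/7102.6 = 0.3183; cost = 10.87%.
Preferred: weight = 130.6/7102.6 = 0.0184; cost = 6.1167%.
Convertible notes (debt portion): weight = 4711/7102.6 = 0.6633; after-tax cost = 3.71% × (1 − 35%) = 2.4115%.
WACC = 0.3183 × 10.8700% + 0.0184 × 6.1167% + 0.6633 × 2.4115% = 5.1723%.

5.17%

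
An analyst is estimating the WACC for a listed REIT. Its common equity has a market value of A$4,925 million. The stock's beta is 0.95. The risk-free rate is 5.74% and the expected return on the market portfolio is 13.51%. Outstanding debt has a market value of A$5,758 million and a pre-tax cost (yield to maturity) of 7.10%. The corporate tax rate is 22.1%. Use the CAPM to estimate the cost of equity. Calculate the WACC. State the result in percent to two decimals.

Market risk premium = 13.51% − 5.74% = 7.77%.
Cost of equity via CAPM: Re = 5.74% + 0.95 × 7.77% = 13.1215%.
Total capital V = 4925 + 5758 = 10683.
Equity: weight = 4925/10683 = 0.4610; cost = 13.1215%.
Debt: weight = 5758/10683 = 0.5390; after-tax cost = 7.1% × (1 − 22.1%) = 5.5309%.
WACC = 0.4610 × 13.1215% + 0.5390 × 5.5309% = 9.0303%.

9.03%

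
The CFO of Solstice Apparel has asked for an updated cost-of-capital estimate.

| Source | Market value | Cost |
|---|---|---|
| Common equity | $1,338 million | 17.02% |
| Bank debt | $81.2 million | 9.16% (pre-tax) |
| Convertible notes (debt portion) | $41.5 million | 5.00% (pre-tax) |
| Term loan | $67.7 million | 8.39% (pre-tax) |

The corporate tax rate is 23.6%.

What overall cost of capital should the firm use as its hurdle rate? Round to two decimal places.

15.66%

Total capital V = 1338 + 81.2 + 41.5 + 67.7 = 1528.4.
Equity: weight = 1338/1528.4 = 0.8754; cost = 17.02%.
Bank debt: weight = 81.2/1528.4 = 0.0531; after-tax cost = 9.16% × (1 − 23.6%) = 6.9982%.
Convertible notes (debt portion): weight = 41.5/1528.4 = 0.0272; after-tax cost = 5% × (1 − 23.6%) = 3.8200%.
Term loan: weight = 67.7/1528.4 = 0.0443; after-tax cost = 8.39% × (1 − 23.6%) = 6.4100%.
WACC = 0.8754 × 17.0200% + 0.0531 × 6.9982% + 0.0272 × 3.8200% + 0.0443 × 6.4100% = 15.6592%.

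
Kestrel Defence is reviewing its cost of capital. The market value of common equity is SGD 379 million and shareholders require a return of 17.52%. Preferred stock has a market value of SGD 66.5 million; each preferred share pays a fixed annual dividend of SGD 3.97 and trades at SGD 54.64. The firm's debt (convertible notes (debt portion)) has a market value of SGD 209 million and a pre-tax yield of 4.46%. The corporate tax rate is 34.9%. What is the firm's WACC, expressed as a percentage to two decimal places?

11.81%

Cost of preferred: Rp = 3.97 / 54.64 = 7.2657%.
Total capital V = 379 + 66.5 + 209 = 654.5.
Equity: weight = 379/654.5 = 0.5791; cost = 17.52%.
Preferred: weight = 66.5/654.5 = 0.1016; cost = 7.2657%.
Convertible notes (debt portion): weight = 209/654.5 = 0.3193; after-tax cost = 4.46% × (1 − 34.9%) = 2.9035%.
WACC = 0.5791 × 17.5200% + 0.1016 × 7.2657% + 0.3193 × 2.9035% = 11.8107%.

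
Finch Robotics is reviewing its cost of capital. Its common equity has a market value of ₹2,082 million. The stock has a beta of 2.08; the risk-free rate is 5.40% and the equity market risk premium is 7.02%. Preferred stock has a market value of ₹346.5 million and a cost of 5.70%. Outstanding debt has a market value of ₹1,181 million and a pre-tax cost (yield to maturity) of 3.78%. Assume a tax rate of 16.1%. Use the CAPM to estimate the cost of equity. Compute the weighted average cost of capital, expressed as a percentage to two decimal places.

13.12%

Cost of equity via CAPM: Re = 5.4% + 2.08 × 7.02% = 20.0016%.
Total capital V = 2082 + 346.5 + 1181 = 3609.5.
Equity: weight = 2082/3609.5 = 0.5768; cost = 20.0016%.
Preferred: weight = 346.5/3609.5 = 0.0960; cost = 5.7%.
Debt: weight = 1181/3609.5 = 0.3272; after-tax cost = 3.78% × (1 − 16.1%) = 3.1714%.
WACC = 0.5768 × 20.0016% + 0.0960 × 5.7000% + 0.3272 × 3.1714% = 13.1220%.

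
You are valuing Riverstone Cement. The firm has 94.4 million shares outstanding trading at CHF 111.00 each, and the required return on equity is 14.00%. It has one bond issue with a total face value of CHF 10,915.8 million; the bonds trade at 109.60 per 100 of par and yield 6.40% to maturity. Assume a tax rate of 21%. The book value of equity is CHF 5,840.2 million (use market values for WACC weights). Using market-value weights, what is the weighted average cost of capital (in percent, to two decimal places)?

9.23%

Market value of equity E = 111.0 × 94.4m = 10478.4m. Market value of debt D = 10915.8m × 109.6/100 = 11963.7168m.
Total capital V = 10478.4 + 11963.7168 = 22442.1168.
Equity: weight = 10478.4/22442.1168 = 0.4669; cost = 14%.
Bonds outstanding: weight = 11963.7168/22442.1168 = 0.5331; after-tax cost = 6.4% × (1 − 21%) = 5.0560%.
WACC = 0.4669 × 14.0000% + 0.5331 × 5.0560% = 9.2320%.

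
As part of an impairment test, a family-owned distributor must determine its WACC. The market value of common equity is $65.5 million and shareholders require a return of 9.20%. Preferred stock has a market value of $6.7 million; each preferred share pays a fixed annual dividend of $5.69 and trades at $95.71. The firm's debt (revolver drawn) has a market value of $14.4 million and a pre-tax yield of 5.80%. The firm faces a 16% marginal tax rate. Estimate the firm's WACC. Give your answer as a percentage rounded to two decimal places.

Cost of preferred: Rp = 5.69 / 95.71 = 5.9450%.
Total capital V = 65.5 + 6.7 + 14.4 = 86.6.
Equity: weight = 65.5/86.6 = 0.7564; cost = 9.2%.
Preferred: weight = 6.7/86.6 = 0.0774; cost = 5.945%.
Revolver drawn: weight = 14.4/86.6 = 0.1663; after-tax cost = 5.8% × (1 − 16%) = 4.8720%.
WACC = 0.7564 × 9.2000% + 0.0774 × 5.9450% + 0.1663 × 4.8720% = 8.2285%.

8.23%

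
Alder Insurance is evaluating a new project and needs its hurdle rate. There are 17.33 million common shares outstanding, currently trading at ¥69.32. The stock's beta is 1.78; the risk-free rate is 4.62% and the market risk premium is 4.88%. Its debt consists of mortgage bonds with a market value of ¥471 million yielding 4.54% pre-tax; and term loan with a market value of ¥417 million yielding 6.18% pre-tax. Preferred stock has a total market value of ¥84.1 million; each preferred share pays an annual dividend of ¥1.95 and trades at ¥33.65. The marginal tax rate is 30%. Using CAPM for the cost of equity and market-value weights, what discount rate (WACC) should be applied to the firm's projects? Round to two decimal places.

9.10%

Cost of equity via CAPM: Re = 4.62% + 1.78 × 4.88% = 13.3064%.
Cost of preferred: Rp = 1.95 / 33.65 = 5.7949%.
Market value of equity E = 69.32 × 17.33m = 1201.3156m.
Total capital V = 1201.3156 + 84.1 + 471 + 417 = 2173.4156.
Equity: weight = 1201.3156/2173.4156 = 0.5527; cost = 13.3064%.
Preferred: weight = 84.1/2173.4156 = 0.0387; cost = 5.7949%.
Mortgage bonds: weight = 471/2173.4156 = 0.2167; after-tax cost = 4.54% × (1 − 30%) = 3.1780%.
Term loan: weight = 417/2173.4156 = 0.1919; after-tax cost = 6.18% × (1 − 30%) = 4.3260%.
WACC = 0.5527 × 13.3064% + 0.0387 × 5.7949% + 0.2167 × 3.1780% + 0.1919 × 4.3260% = 9.0978%.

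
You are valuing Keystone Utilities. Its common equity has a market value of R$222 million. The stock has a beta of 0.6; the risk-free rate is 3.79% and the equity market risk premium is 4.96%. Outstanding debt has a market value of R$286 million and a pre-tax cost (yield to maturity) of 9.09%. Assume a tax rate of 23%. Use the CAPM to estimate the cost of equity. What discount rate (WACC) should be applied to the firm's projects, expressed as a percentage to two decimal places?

Cost of equity via CAPM: Re = 3.79% + 0.6 × 4.96% = 6.7660%.
Total capital V = 222 + 286 = 508.
Equity: weight = 222/508 = 0.4370; cost = 6.766%.
Debt: weight = 286/508 = 0.5630; after-tax cost = 9.09% × (1 − 23%) = 6.9993%.
WACC = 0.4370 × 6.7660% + 0.5630 × 6.9993% = 6.8973%.

6.90%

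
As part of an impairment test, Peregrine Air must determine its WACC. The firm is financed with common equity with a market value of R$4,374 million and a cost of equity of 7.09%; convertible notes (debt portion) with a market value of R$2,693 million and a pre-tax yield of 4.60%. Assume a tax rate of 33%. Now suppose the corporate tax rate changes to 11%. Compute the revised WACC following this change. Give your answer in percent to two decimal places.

After the change:
Total capital V = 4374 + 2693 = 7067.
Equity: weight = 4374/7067 = 0.6189; cost = 7.09%.
Convertible notes (debt portion): weight = 2693/7067 = 0.3811; after-tax cost = 4.6% × (1 − 11%) = 4.0940%.
WACC = 0.6189 × 7.0900% + 0.3811 × 4.0940% = 5.9483%.

5.95%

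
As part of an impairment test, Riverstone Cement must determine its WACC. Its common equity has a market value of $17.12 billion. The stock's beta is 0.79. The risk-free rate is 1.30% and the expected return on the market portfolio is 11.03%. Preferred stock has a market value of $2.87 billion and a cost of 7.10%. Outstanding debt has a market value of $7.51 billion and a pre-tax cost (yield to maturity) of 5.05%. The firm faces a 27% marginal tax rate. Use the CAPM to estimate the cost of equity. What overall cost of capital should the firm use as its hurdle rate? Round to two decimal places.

7.34%

Market risk premium = 11.03% − 1.3% = 9.73%.
Cost of equity via CAPM: Re = 1.3% + 0.79 × 9.73% = 8.9867%.
Total capital V = 17.12 + 2.87 + 7.51 = 27.5.
Equity: weight = 17.12/27.5 = 0.6225; cost = 8.9867%.
Preferred: weight = 2.87/27.5 = 0.1044; cost = 7.1%.
Debt: weight = 7.51/27.5 = 0.2731; after-tax cost = 5.05% × (1 − 27%) = 3.6865%.
WACC = 0.6225 × 8.9867% + 0.1044 × 7.1000% + 0.2731 × 3.6865% = 7.3424%.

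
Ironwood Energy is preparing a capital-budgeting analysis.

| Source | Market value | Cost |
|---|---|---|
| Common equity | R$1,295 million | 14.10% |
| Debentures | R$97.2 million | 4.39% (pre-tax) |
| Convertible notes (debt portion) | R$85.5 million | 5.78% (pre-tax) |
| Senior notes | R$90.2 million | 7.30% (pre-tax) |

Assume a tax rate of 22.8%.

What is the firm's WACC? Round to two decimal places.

12.42%

Total capital V = 1295 + 97.2 + 85.5 + 90.2 = 1567.9.
Equity: weight = 1295/1567.9 = 0.8259; cost = 14.1%.
Debentures: weight = 97.2/1567.9 = 0.0620; after-tax cost = 4.39% × (1 − 22.8%) = 3.3891%.
Convertible notes (debt portion): weight = 85.5/1567.9 = 0.0545; after-tax cost = 5.78% × (1 − 22.8%) = 4.4622%.
Senior notes: weight = 90.2/1567.9 = 0.0575; after-tax cost = 7.3% × (1 − 22.8%) = 5.6356%.
WACC = 0.8259 × 14.1000% + 0.0620 × 3.3891% + 0.0545 × 4.4622% + 0.0575 × 5.6356% = 12.4235%.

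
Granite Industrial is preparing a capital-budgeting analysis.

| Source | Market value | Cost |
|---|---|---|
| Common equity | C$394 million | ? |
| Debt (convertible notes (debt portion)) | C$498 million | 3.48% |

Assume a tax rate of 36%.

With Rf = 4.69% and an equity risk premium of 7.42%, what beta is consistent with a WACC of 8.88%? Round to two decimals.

Total capital V = 394 + 498 = 892.
Equity weight = 394/892 = 0.4417.
Convertible notes (debt portion) weight = 498/892 = 0.5583.
Debt contribution = 0.5583 × 3.48% × (1 − 36%) = 1.2434%.
Required equity contribution = 8.88% − 1.2434% = 7.6366%  ⇒  Re = 17.2889%.
CAPM: 17.2889% = 4.69% + β × 7.42%  ⇒  β = 1.6980.

1.70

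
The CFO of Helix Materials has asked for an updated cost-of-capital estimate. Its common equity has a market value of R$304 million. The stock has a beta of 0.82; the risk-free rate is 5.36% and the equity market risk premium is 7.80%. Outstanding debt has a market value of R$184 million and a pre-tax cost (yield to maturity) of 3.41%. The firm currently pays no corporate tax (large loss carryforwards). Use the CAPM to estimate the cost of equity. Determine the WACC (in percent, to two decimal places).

8.61%

Cost of equity via CAPM: Re = 5.36% + 0.82 × 7.8% = 11.7560%.
Total capital V = 304 + 184 = 488.
Equity: weight = 304/488 = 0.6230; cost = 11.756%.
Debt: weight = 184/488 = 0.3770; after-tax cost = 3.41% × (1 − 0%) = 3.4100%.
WACC = 0.6230 × 11.7560% + 0.3770 × 3.4100% = 8.6091%.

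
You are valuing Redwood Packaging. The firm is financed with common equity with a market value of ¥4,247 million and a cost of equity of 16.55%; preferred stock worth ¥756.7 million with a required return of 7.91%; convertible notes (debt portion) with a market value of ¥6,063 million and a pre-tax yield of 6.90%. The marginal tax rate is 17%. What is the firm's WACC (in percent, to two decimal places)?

10.03%

Total capital V = 4247 + 756.7 + 6063 = 11066.7.
Equity: weight = 4247/11066.7 = 0.3838; cost = 16.55%.
Preferred: weight = 756.7/11066.7 = 0.0684; cost = 7.91%.
Convertible notes (debt portion): weight = 6063/11066.7 = 0.5479; after-tax cost = 6.9% × (1 − 17%) = 5.7270%.
WACC = 0.3838 × 16.5500% + 0.0684 × 7.9100% + 0.5479 × 5.7270% = 10.0297%.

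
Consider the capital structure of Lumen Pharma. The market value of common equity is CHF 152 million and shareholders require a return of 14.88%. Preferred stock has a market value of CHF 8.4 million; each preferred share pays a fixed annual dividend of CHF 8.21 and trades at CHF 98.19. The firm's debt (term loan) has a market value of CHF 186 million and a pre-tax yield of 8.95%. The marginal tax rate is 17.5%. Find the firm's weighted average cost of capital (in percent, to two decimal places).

Cost of preferred: Rp = 8.21 / 98.19 = 8.3613%.
Total capital V = 152 + 8.4 + 186 = 346.4.
Equity: weight = 152/346.4 = 0.4388; cost = 14.88%.
Preferred: weight = 8.4/346.4 = 0.0242; cost = 8.3613%.
Term loan: weight = 186/346.4 = 0.5370; after-tax cost = 8.95% × (1 − 17.5%) = 7.3837%.
WACC = 0.4388 × 14.8800% + 0.0242 × 8.3613% + 0.5370 × 7.3837% = 10.6968%.

10.70%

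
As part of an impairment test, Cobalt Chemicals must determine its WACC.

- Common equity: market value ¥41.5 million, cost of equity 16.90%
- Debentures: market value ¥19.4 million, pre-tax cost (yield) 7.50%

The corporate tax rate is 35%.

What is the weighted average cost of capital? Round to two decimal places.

13.07%

Total capital V = 41.5 + 19.4 = 60.9.
Equity: weight = 41.5/60.9 = 0.6814; cost = 16.9%.
Debentures: weight = 19.4/60.9 = 0.3186; after-tax cost = 7.5% × (1 − 35%) = 4.8750%.
WACC = 0.6814 × 16.9000% + 0.3186 × 4.8750% = 13.0694%.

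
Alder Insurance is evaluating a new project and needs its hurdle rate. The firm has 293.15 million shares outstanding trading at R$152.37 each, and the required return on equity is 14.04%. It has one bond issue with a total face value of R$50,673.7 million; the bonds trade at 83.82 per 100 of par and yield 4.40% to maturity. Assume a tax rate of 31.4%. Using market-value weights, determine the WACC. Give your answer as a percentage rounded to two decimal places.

Market value of equity E = 152.37 × 293.15m = 44667.2655m. Market value of debt D = 50673.7m × 83.82/100 = 42474.69534m.
Total capital V = 44667.2655 + 42474.69534 = 87141.96084.
Equity: weight = 44667.2655/87141.96084 = 0.5126; cost = 14.04%.
Bonds outstanding: weight = 42474.69534/87141.96084 = 0.4874; after-tax cost = 4.4% × (1 − 31.4%) = 3.0184%.
WACC = 0.5126 × 14.0400% + 0.4874 × 3.0184% = 8.6679%.

8.67%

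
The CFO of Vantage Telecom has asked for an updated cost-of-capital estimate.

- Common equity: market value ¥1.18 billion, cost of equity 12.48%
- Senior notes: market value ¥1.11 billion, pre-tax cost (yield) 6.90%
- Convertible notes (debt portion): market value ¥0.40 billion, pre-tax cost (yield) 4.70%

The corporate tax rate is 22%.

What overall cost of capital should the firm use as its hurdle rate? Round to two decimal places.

8.24%

Total capital V = 1.18 + 1.11 + 0.4 = 2.69.
Equity: weight = 1.18/2.69 = 0.4387; cost = 12.48%.
Senior notes: weight = 1.11/2.69 = 0.4126; after-tax cost = 6.9% × (1 − 22%) = 5.3820%.
Convertible notes (debt portion): weight = 0.4/2.69 = 0.1487; after-tax cost = 4.7% × (1 − 22%) = 3.6660%.
WACC = 0.4387 × 12.4800% + 0.4126 × 5.3820% + 0.1487 × 3.6660% = 8.2405%.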